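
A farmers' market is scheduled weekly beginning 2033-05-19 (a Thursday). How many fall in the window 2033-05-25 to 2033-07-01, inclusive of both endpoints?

Occurrences land 7·i days after 2033-05-19 for i = 0, 1, 2, …
2033-05-25 is 6 days after the start; 6 ÷ 7 = 0 remainder 6; since the remainder is 6, round up to i = 1. First occurrence in the window: #2 on 2033-05-26 (1×7 = 7 days in).
2033-07-01 is 43 days after the start; 43 ÷ 7 = 6 remainder 1. Last occurrence in the window: #7 on 2033-06-30.
Occurrences #2 through #7: 6 in total.

6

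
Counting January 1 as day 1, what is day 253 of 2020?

9 September 2020

January has 31 days (253 − 31 = 222 remain).
February has 29 days (222 − 29 = 193 remain).
March has 31 days (193 − 31 = 162 remain).
April has 30 days (162 − 30 = 132 remain).
May has 31 days (132 − 31 = 101 remain).
June has 30 days (101 − 30 = 71 remain).
July has 31 days (71 − 31 = 40 remain).
August has 31 days (40 − 31 = 9 remain).
9 into September → September 9.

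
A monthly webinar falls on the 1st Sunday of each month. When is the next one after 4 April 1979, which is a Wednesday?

April 1979 starts on a Sunday, so its 1st Sunday is 1 April 1979.
That is not after 4 April 1979, so look at May 1979.
May 1979 starts on a Tuesday, so its 1st Sunday is 6 May 1979 (5 days in).

6 May 1979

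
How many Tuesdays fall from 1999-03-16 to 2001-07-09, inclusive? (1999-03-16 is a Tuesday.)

1999-03-16 is a Tuesday; the first Tuesday on or after it is 1999-03-16.
From 1999-03-16 to 2001-07-09: 290 + 366 + 190 = 846 days (rest of 1999, 2000, to 2001-07-09 in 2001).
846 ÷ 7 = 120 full weeks with remainder 6, so 120 more Tuesdays after the first → 121.

121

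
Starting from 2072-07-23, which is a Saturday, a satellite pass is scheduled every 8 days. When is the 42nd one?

2073-06-16

The 42nd occurrence is 41 intervals after the first: 41 × 8 = 328 days after 2072-07-23.
July has 31 days — 8 days to the end of July leaves 320.
August has 31 days (289 left).
September has 30 days (259 left).
October has 31 days (228 left).
November has 30 days (198 left).
December has 31 days (167 left).
January has 31 days (136 left).
February has 28 days (108 left).
March has 31 days (77 left).
April has 30 days (47 left).
May has 31 days (16 left).
16 days into June → 2073-06-16.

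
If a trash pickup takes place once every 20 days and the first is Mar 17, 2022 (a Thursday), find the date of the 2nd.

The 2nd occurrence is 1 interval after the first: 1 × 20 = 20 days after Mar 17, 2022.
Mar has 31 days — 14 days to the end of Mar leaves 6.
6 days into Apr → Apr 6, 2022.

Apr 6, 2022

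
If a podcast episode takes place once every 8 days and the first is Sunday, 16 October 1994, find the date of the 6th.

25 November 1994

The 6th occurrence is 5 intervals after the first: 5 × 8 = 40 days after 16 October 1994.
October has 31 days — 15 days to the end of October leaves 25.
25 days into November → 25 November 1994.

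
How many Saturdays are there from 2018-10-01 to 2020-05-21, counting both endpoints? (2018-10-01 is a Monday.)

2018-10-01 is a Monday; the first Saturday on or after it is 2018-10-06 (5 days later).
From 2018-10-06 to 2020-05-21: 86 + 365 + 142 = 593 days (rest of 2018, 2019, to 2020-05-21 in 2020).
593 ÷ 7 = 84 full weeks with remainder 5, so 84 more Saturdays after the first → 85.

85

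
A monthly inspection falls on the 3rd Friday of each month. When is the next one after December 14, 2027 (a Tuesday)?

December 17, 2027

December 2027 starts on a Wednesday; its first Friday is the 3rd, so the 3rd Friday is the 17th — December 17, 2027.
December 17, 2027 is after December 14, 2027, so that is the next one.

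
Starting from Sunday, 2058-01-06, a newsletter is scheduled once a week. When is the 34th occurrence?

2058-08-25

The 34th occurrence is 33 intervals after the first: 33 × 7 = 231 days after 2058-01-06.
January has 31 days — 25 days to the end of January leaves 206.
February has 28 days (178 left).
March has 31 days (147 left).
April has 30 days (117 left).
May has 31 days (86 left).
June has 30 days (56 left).
July has 31 days (25 left).
25 days into August → 2058-08-25.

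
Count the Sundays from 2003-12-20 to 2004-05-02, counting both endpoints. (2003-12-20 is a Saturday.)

20

2003-12-20 is a Saturday; the first Sunday on or after it is 2003-12-21 (1 day later).
From 2003-12-21 to 2004-05-02: 10 + 31 + 29 + 31 + 30 + 2 = 133 days (rest of December, January, February, March, April, May).
133 ÷ 7 = 19 full weeks with remainder 0, so 19 more Sundays after the first → 20.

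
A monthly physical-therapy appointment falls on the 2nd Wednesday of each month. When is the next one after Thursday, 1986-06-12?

1986-07-09

June 1986 starts on a Sunday; its first Wednesday is the 4th, so the 2nd Wednesday is the 11th — 1986-06-11.
That is not after 1986-06-12, so look at July 1986.
July 1986 starts on a Tuesday; its first Wednesday is the 2nd, so the 2nd Wednesday is the 9th — 1986-07-09.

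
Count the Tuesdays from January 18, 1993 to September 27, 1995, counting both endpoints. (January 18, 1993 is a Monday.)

141

January 18, 1993 is a Monday; the first Tuesday on or after it is January 19, 1993 (1 day later).
From January 19, 1993 to September 27, 1995: 346 + 365 + 270 = 981 days (rest of 1993, 1994, to September 27, 1995 in 1995).
981 ÷ 7 = 140 full weeks with remainder 1, so 140 more Tuesdays after the first → 141.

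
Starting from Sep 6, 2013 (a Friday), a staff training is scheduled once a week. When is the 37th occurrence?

May 16, 2014

The 37th occurrence is 36 intervals after the first: 36 × 7 = 252 days after Sep 6, 2013.
Sep has 30 days — 24 days to the end of Sep leaves 228.
Oct has 31 days (197 left).
Nov has 30 days (167 left).
Dec has 31 days (136 left).
Jan has 31 days (105 left).
Feb has 28 days (77 left).
Mar has 31 days (46 left).
Apr has 30 days (16 left).
16 days into May → May 16, 2014.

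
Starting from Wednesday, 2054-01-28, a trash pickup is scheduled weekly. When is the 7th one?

2054-03-11

The 7th occurrence is 6 intervals after the first: 6 × 7 = 42 days after 2054-01-28.
January has 31 days — 3 days to the end of January leaves 39.
February has 28 days (11 left).
11 days into March → 2054-03-11.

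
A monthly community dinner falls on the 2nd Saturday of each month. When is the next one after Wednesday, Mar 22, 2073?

Mar 2073 starts on a Wednesday; its first Saturday is the 4th, so the 2nd Saturday is the 11th — Mar 11, 2073.
That is not after Mar 22, 2073, so look at Apr 2073.
Apr 2073 starts on a Saturday; its first Saturday is the 1st, so the 2nd Saturday is the 8th — Apr 8, 2073.

Apr 8, 2073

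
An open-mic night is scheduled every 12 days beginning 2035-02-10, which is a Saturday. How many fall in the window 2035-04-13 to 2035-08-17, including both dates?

Occurrences land 12·i days after 2035-02-10 for i = 0, 1, 2, …
2035-04-13 is 62 days after the start; 62 ÷ 12 = 5 remainder 2; since the remainder is 2, round up to i = 6. First occurrence in the window: #7 on 2035-04-23 (6×12 = 72 days in).
2035-08-17 is 188 days after the start; 188 ÷ 12 = 15 remainder 8. Last occurrence in the window: #16 on 2035-08-09.
Occurrences #7 through #16: 10 in total.

10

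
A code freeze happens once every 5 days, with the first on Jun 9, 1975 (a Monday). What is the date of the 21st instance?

Sep 17, 1975

The 21st occurrence is 20 intervals after the first: 20 × 5 = 100 days after Jun 9, 1975.
Jun has 30 days — 21 days to the end of Jun leaves 79.
Jul has 31 days (48 left).
Aug has 31 days (17 left).
17 days into Sep → Sep 17, 1975.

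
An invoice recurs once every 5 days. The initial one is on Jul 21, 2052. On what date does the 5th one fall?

The 5th occurrence is 4 intervals after the first: 4 × 5 = 20 days after Jul 21, 2052.
Jul has 31 days — 10 days to the end of Jul leaves 10.
10 days into Aug → Aug 10, 2052.

Aug 10, 2052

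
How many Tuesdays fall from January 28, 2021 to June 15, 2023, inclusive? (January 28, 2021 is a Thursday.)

January 28, 2021 is a Thursday; the first Tuesday on or after it is February 2, 2021 (5 days later).
From February 2, 2021 to June 15, 2023: 332 + 365 + 166 = 863 days (rest of 2021, 2022, to June 15, 2023 in 2023).
863 ÷ 7 = 123 full weeks with remainder 2, so 123 more Tuesdays after the first → 124.

124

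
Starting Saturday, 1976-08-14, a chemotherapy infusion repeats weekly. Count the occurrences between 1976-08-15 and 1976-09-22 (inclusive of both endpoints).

5

Occurrences land 7·i days after 1976-08-14 for i = 0, 1, 2, …
1976-08-15 is 1 day after the start; 1 ÷ 7 = 0 remainder 1; since the remainder is 1, round up to i = 1. First occurrence in the window: #2 on 1976-08-21 (1×7 = 7 days in).
1976-09-22 is 39 days after the start; 39 ÷ 7 = 5 remainder 4. Last occurrence in the window: #6 on 1976-09-18.
Occurrences #2 through #6: 5 in total.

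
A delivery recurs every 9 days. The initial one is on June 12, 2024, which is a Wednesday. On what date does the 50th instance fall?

August 27, 2025

The 50th occurrence is 49 intervals after the first: 49 × 9 = 441 days after June 12, 2024.
June has 30 days — 18 days to the end of June leaves 423.
From end of June to end of 2024 is 184 days (239 left).
January has 31 days (208 left).
February has 28 days (180 left).
March has 31 days (149 left).
April has 30 days (119 left).
May has 31 days (88 left).
June has 30 days (58 left).
July has 31 days (27 left).
27 days into August → August 27, 2025.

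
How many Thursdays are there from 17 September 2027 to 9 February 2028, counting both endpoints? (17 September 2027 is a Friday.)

20

17 September 2027 is a Friday; the first Thursday on or after it is 23 September 2027 (6 days later).
From 23 September 2027 to 9 February 2028: 7 + 31 + 30 + 31 + 31 + 9 = 139 days (rest of September, October, November, December, January, February).
139 ÷ 7 = 19 full weeks with remainder 6, so 19 more Thursdays after the first → 20.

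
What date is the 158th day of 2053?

Jan has 31 days (158 − 31 = 127 remain).
Feb has 28 days (127 − 28 = 99 remain).
Mar has 31 days (99 − 31 = 68 remain).
Apr has 30 days (68 − 30 = 38 remain).
May has 31 days (38 − 31 = 7 remain).
7 into Jun → Jun 7.

Jun 7, 2053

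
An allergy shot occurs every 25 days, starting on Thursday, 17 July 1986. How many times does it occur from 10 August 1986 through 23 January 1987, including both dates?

7

Occurrences land 25·i days after 17 July 1986 for i = 0, 1, 2, …
10 August 1986 is 24 days after the start; 24 ÷ 25 = 0 remainder 24; since the remainder is 24, round up to i = 1. First occurrence in the window: #2 on 11 August 1986 (1×25 = 25 days in).
23 January 1987 is 190 days after the start; 190 ÷ 25 = 7 remainder 15. Last occurrence in the window: #8 on 8 January 1987.
Occurrences #2 through #8: 7 in total.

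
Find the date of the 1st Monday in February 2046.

February 2046 begins on a Thursday, so the first Monday is February 5 (4 days later).

5 February 2046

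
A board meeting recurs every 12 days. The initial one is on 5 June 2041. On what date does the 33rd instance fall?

The 33rd occurrence is 32 intervals after the first: 32 × 12 = 384 days after 5 June 2041.
June has 30 days — 25 days to the end of June leaves 359.
July has 31 days (328 left).
August has 31 days (297 left).
September has 30 days (267 left).
October has 31 days (236 left).
November has 30 days (206 left).
December has 31 days (175 left).
January has 31 days (144 left).
February has 28 days (116 left).
March has 31 days (85 left).
April has 30 days (55 left).
May has 31 days (24 left).
24 days into June → 24 June 2042.

24 June 2042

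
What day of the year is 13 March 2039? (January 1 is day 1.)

72

Days in months before March: 31 + 28 = 59.
Plus 13 days into March → day 72.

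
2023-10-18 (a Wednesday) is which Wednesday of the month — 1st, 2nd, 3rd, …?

3rd

Day 18 falls in week ⌈18/7⌉ of the month.
Days 1–7 hold the 1st Wednesday, 8–14 the 2nd, 15–21 the 3rd, 22–28 the 4th, 29–31 the 5th.
18 is in the range for the 3rd.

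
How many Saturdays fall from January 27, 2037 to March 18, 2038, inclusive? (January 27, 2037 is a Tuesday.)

59

January 27, 2037 is a Tuesday; the first Saturday on or after it is January 31, 2037 (4 days later).
From January 31, 2037 to March 18, 2038: 334 + 77 = 411 days (rest of 2037, to March 18, 2038 in 2038).
411 ÷ 7 = 58 full weeks with remainder 5, so 58 more Saturdays after the first → 59.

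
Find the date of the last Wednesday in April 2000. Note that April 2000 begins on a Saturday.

April 2000 begins on a Saturday, so the first Wednesday is April 5 (4 days later).
April 2000 has 30 days. Adding weeks: 5, 12, 19, 26 — the last one ≤ 30 is the 26th.

26 April 2000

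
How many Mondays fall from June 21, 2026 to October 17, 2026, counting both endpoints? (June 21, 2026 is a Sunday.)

17

June 21, 2026 is a Sunday; the first Monday on or after it is June 22, 2026 (1 day later).
From June 22, 2026 to October 17, 2026: 8 + 31 + 31 + 30 + 17 = 117 days (rest of June, July, August, September, October).
117 ÷ 7 = 16 full weeks with remainder 5, so 16 more Mondays after the first → 17.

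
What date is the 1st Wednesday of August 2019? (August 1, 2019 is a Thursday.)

August 2019 begins on a Thursday, so the first Wednesday is August 7 (6 days later).

7 August 2019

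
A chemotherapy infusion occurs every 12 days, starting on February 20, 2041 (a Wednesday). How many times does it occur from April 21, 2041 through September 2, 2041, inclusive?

12

Occurrences land 12·i days after February 20, 2041 for i = 0, 1, 2, …
April 21, 2041 is 60 days after the start; 60 ÷ 12 = 5 remainder 0. First occurrence in the window: #6 on April 21, 2041 (5×12 = 60 days in).
September 2, 2041 is 194 days after the start; 194 ÷ 12 = 16 remainder 2. Last occurrence in the window: #17 on August 31, 2041.
Occurrences #6 through #17: 12 in total.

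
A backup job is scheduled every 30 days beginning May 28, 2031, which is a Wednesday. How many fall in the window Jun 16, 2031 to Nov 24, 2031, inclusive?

Occurrences land 30·i days after May 28, 2031 for i = 0, 1, 2, …
Jun 16, 2031 is 19 days after the start; 19 ÷ 30 = 0 remainder 19; since the remainder is 19, round up to i = 1. First occurrence in the window: #2 on Jun 27, 2031 (1×30 = 30 days in).
Nov 24, 2031 is 180 days after the start; 180 ÷ 30 = 6 remainder 0. Last occurrence in the window: #7 on Nov 24, 2031.
Occurrences #2 through #7: 6 in total.

6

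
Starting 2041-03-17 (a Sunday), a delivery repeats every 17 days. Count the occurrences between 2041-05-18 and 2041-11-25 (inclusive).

11

Occurrences land 17·i days after 2041-03-17 for i = 0, 1, 2, …
2041-05-18 is 62 days after the start; 62 ÷ 17 = 3 remainder 11; since the remainder is 11, round up to i = 4. First occurrence in the window: #5 on 2041-05-24 (4×17 = 68 days in).
2041-11-25 is 253 days after the start; 253 ÷ 17 = 14 remainder 15. Last occurrence in the window: #15 on 2041-11-10.
Occurrences #5 through #15: 11 in total.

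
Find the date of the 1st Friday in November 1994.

1994-11-04

November 1994 begins on a Tuesday, so the first Friday is November 4 (3 days later).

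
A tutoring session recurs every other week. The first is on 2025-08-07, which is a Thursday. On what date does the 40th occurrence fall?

The 40th occurrence is 39 intervals after the first: 39 × 14 = 546 days after 2025-08-07.
August has 31 days — 24 days to the end of August leaves 522.
From end of August to end of 2025 is 122 days (400 left).
2026 has 365 days (35 left).
January has 31 days (4 left).
4 days into February → 2027-02-04.

2027-02-04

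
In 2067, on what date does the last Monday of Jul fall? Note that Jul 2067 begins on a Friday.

Jul 25, 2067

Jul 2067 begins on a Friday, so the first Monday is Jul 4 (3 days later).
Jul 2067 has 31 days. Adding weeks: 4, 11, 18, 25 — the last one ≤ 31 is the 25th.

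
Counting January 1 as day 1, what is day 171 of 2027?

Jun 20, 2027

Jan has 31 days (171 − 31 = 140 remain).
Feb has 28 days (140 − 28 = 112 remain).
Mar has 31 days (112 − 31 = 81 remain).
Apr has 30 days (81 − 30 = 51 remain).
May has 31 days (51 − 31 = 20 remain).
20 into Jun → Jun 20.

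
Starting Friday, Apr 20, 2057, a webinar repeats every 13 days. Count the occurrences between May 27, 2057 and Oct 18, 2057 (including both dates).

Occurrences land 13·i days after Apr 20, 2057 for i = 0, 1, 2, …
May 27, 2057 is 37 days after the start; 37 ÷ 13 = 2 remainder 11; since the remainder is 11, round up to i = 3. First occurrence in the window: #4 on May 29, 2057 (3×13 = 39 days in).
Oct 18, 2057 is 181 days after the start; 181 ÷ 13 = 13 remainder 12. Last occurrence in the window: #14 on Oct 6, 2057.
Occurrences #4 through #14: 11 in total.

11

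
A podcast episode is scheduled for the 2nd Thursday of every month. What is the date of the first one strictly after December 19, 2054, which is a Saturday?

January 14, 2055

December 2054 starts on a Tuesday; its first Thursday is the 3rd, so the 2nd Thursday is the 10th — December 10, 2054.
That is not after December 19, 2054, so look at January 2055.
January 2055 starts on a Friday; its first Thursday is the 7th, so the 2nd Thursday is the 14th — January 14, 2055.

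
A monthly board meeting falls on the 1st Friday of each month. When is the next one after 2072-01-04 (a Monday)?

2072-02-05

January 2072 starts on a Friday, so its 1st Friday is 2072-01-01.
That is not after 2072-01-04, so look at February 2072.
February 2072 starts on a Monday, so its 1st Friday is 2072-02-05 (4 days in).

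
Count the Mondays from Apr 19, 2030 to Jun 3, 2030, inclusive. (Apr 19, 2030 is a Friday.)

7

Apr 19, 2030 is a Friday; the first Monday on or after it is Apr 22, 2030 (3 days later).
From Apr 22, 2030 to Jun 3, 2030: 8 + 31 + 3 = 42 days (rest of Apr, May, Jun).
42 ÷ 7 = 6 full weeks with remainder 0, so 6 more Mondays after the first → 7.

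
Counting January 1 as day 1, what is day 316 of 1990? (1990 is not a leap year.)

January has 31 days (316 − 31 = 285 remain).
February has 28 days (285 − 28 = 257 remain).
March has 31 days (257 − 31 = 226 remain).
April has 30 days (226 − 30 = 196 remain).
May has 31 days (196 − 31 = 165 remain).
June has 30 days (165 − 30 = 135 remain).
July has 31 days (135 − 31 = 104 remain).
August has 31 days (104 − 31 = 73 remain).
September has 30 days (73 − 30 = 43 remain).
October has 31 days (43 − 31 = 12 remain).
12 into November → November 12.

November 12, 1990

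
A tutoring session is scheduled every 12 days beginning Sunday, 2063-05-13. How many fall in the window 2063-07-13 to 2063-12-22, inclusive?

Occurrences land 12·i days after 2063-05-13 for i = 0, 1, 2, …
2063-07-13 is 61 days after the start; 61 ÷ 12 = 5 remainder 1; since the remainder is 1, round up to i = 6. First occurrence in the window: #7 on 2063-07-24 (6×12 = 72 days in).
2063-12-22 is 223 days after the start; 223 ÷ 12 = 18 remainder 7. Last occurrence in the window: #19 on 2063-12-15.
Occurrences #7 through #19: 13 in total.

13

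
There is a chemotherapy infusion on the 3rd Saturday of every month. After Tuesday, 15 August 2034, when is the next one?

19 August 2034

August 2034 starts on a Tuesday; its first Saturday is the 5th, so the 3rd Saturday is the 19th — 19 August 2034.
19 August 2034 is after 15 August 2034, so that is the next one.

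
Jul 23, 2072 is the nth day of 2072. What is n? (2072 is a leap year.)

Days in months before Jul: 31 + 29 + 31 + 30 + 31 + 30 = 182.
Plus 23 days into Jul → day 205.

205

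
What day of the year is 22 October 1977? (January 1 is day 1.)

295

Days in months before October: 31 + 28 + 31 + 30 + 31 + 30 + 31 + 31 + 30 = 273.
Plus 22 days into October → day 295.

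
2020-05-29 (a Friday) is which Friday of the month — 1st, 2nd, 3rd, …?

5th

Day 29 falls in week ⌈29/7⌉ of the month.
Days 1–7 hold the 1st Friday, 8–14 the 2nd, 15–21 the 3rd, 22–28 the 4th, 29–31 the 5th.
29 is in the range for the 5th.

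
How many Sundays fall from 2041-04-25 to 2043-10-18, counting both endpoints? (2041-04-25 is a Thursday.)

130

2041-04-25 is a Thursday; the first Sunday on or after it is 2041-04-28 (3 days later).
From 2041-04-28 to 2043-10-18: 247 + 365 + 291 = 903 days (rest of 2041, 2042, to 2043-10-18 in 2043).
903 ÷ 7 = 129 full weeks with remainder 0, so 129 more Sundays after the first → 130.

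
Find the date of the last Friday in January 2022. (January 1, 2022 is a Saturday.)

January 2022 begins on a Saturday, so the first Friday is January 7 (6 days later).
January 2022 has 31 days. Adding weeks: 7, 14, 21, 28 — the last one ≤ 31 is the 28th.

28 January 2022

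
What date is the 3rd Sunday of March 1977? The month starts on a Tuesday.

March 1977 begins on a Tuesday, so the first Sunday is March 6 (5 days later).
The 3rd Sunday is 2 weeks later: 6 + 14 = 20.

20 March 1977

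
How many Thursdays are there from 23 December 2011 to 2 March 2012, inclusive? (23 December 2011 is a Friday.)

10

23 December 2011 is a Friday; the first Thursday on or after it is 29 December 2011 (6 days later).
From 29 December 2011 to 2 March 2012: 2 + 31 + 29 + 2 = 64 days (rest of December, January, February, March).
64 ÷ 7 = 9 full weeks with remainder 1, so 9 more Thursdays after the first → 10.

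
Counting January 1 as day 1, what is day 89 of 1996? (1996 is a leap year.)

January has 31 days (89 − 31 = 58 remain).
February has 29 days (58 − 29 = 29 remain).
29 into March → March 29.

1996-03-29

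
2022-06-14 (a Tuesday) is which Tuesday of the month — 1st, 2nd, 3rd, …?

Day 14 falls in week ⌈14/7⌉ of the month.
Days 1–7 hold the 1st Tuesday, 8–14 the 2nd, 15–21 the 3rd, 22–28 the 4th, 29–31 the 5th.
14 is in the range for the 2nd.

2nd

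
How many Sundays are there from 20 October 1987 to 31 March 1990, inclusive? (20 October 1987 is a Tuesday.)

127

20 October 1987 is a Tuesday; the first Sunday on or after it is 25 October 1987 (5 days later).
From 25 October 1987 to 31 March 1990: 67 + 366 + 365 + 90 = 888 days (rest of 1987, 1988, 1989, to 31 March 1990 in 1990).
888 ÷ 7 = 126 full weeks with remainder 6, so 126 more Sundays after the first → 127.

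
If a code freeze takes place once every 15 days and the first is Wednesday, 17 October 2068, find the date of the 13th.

The 13th occurrence is 12 intervals after the first: 12 × 15 = 180 days after 17 October 2068.
October has 31 days — 14 days to the end of October leaves 166.
November has 30 days (136 left).
December has 31 days (105 left).
January has 31 days (74 left).
February has 28 days (46 left).
March has 31 days (15 left).
15 days into April → 15 April 2069.

15 April 2069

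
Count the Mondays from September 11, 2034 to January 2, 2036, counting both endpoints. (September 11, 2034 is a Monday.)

September 11, 2034 is a Monday; the first Monday on or after it is September 11, 2034.
From September 11, 2034 to January 2, 2036: 111 + 365 + 2 = 478 days (rest of 2034, 2035, to January 2, 2036 in 2036).
478 ÷ 7 = 68 full weeks with remainder 2, so 68 more Mondays after the first → 69.

69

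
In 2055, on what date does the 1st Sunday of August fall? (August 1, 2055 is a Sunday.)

August 2055 begins on a Sunday, so the first Sunday is August 1.

1 August 2055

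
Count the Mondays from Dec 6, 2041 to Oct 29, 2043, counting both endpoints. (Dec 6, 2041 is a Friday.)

Dec 6, 2041 is a Friday; the first Monday on or after it is Dec 9, 2041 (3 days later).
From Dec 9, 2041 to Oct 29, 2043: 22 + 365 + 302 = 689 days (rest of 2041, 2042, to Oct 29, 2043 in 2043).
689 ÷ 7 = 98 full weeks with remainder 3, so 98 more Mondays after the first → 99.

99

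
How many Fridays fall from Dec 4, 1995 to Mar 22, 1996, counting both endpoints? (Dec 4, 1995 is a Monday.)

16

Dec 4, 1995 is a Monday; the first Friday on or after it is Dec 8, 1995 (4 days later).
From Dec 8, 1995 to Mar 22, 1996: 23 + 31 + 29 + 22 = 105 days (rest of Dec, Jan, Feb, Mar).
105 ÷ 7 = 15 full weeks with remainder 0, so 15 more Fridays after the first → 16.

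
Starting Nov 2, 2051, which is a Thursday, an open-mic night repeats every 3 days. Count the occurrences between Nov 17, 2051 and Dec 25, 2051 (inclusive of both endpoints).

13

Occurrences land 3·i days after Nov 2, 2051 for i = 0, 1, 2, …
Nov 17, 2051 is 15 days after the start; 15 ÷ 3 = 5 remainder 0. First occurrence in the window: #6 on Nov 17, 2051 (5×3 = 15 days in).
Dec 25, 2051 is 53 days after the start; 53 ÷ 3 = 17 remainder 2. Last occurrence in the window: #18 on Dec 23, 2051.
Occurrences #6 through #18: 13 in total.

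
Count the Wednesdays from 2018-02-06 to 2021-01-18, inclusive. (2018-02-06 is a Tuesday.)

2018-02-06 is a Tuesday; the first Wednesday on or after it is 2018-02-07 (1 day later).
From 2018-02-07 to 2021-01-18: 327 + 365 + 366 + 18 = 1076 days (rest of 2018, 2019, 2020, to 2021-01-18 in 2021).
1076 ÷ 7 = 153 full weeks with remainder 5, so 153 more Wednesdays after the first → 154.

154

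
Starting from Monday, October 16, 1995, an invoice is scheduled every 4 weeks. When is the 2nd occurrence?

The 2nd occurrence is 1 interval after the first: 1 × 28 = 28 days after October 16, 1995.
October has 31 days — 15 days to the end of October leaves 13.
13 days into November → November 13, 1995.

November 13, 1995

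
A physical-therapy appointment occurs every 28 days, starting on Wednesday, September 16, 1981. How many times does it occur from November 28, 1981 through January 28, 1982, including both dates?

2

Occurrences land 28·i days after September 16, 1981 for i = 0, 1, 2, …
November 28, 1981 is 73 days after the start; 73 ÷ 28 = 2 remainder 17; since the remainder is 17, round up to i = 3. First occurrence in the window: #4 on December 9, 1981 (3×28 = 84 days in).
January 28, 1982 is 134 days after the start; 134 ÷ 28 = 4 remainder 22. Last occurrence in the window: #5 on January 6, 1982.
Occurrences #4 through #5: 2 in total.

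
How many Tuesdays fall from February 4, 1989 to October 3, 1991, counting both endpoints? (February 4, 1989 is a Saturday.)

February 4, 1989 is a Saturday; the first Tuesday on or after it is February 7, 1989 (3 days later).
From February 7, 1989 to October 3, 1991: 327 + 365 + 276 = 968 days (rest of 1989, 1990, to October 3, 1991 in 1991).
968 ÷ 7 = 138 full weeks with remainder 2, so 138 more Tuesdays after the first → 139.

139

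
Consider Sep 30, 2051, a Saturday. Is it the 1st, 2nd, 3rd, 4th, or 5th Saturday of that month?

5th

Day 30 falls in week ⌈30/7⌉ of the month.
Days 1–7 hold the 1st Saturday, 8–14 the 2nd, 15–21 the 3rd, 22–28 the 4th, 29–31 the 5th.
30 is in the range for the 5th.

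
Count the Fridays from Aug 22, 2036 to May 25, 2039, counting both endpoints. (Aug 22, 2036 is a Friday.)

144

Aug 22, 2036 is a Friday; the first Friday on or after it is Aug 22, 2036.
From Aug 22, 2036 to May 25, 2039: 131 + 365 + 365 + 145 = 1006 days (rest of 2036, 2037, 2038, to May 25, 2039 in 2039).
1006 ÷ 7 = 143 full weeks with remainder 5, so 143 more Fridays after the first → 144.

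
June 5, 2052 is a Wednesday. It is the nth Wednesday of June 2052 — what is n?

Day 5 falls in week ⌈5/7⌉ of the month.
Days 1–7 hold the 1st Wednesday, 8–14 the 2nd, 15–21 the 3rd, 22–28 the 4th, 29–31 the 5th.
5 is in the range for the 1st.

1st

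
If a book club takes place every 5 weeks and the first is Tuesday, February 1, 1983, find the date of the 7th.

August 30, 1983

The 7th occurrence is 6 intervals after the first: 6 × 35 = 210 days after February 1, 1983.
February has 28 days — 27 days to the end of February leaves 183.
March has 31 days (152 left).
April has 30 days (122 left).
May has 31 days (91 left).
June has 30 days (61 left).
July has 31 days (30 left).
30 days into August → August 30, 1983.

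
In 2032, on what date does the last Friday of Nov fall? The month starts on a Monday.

Nov 26, 2032

Nov 2032 begins on a Monday, so the first Friday is Nov 5 (4 days later).
Nov 2032 has 30 days. Adding weeks: 5, 12, 19, 26 — the last one ≤ 30 is the 26th.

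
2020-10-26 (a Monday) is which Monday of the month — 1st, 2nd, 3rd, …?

Day 26 falls in week ⌈26/7⌉ of the month.
Days 1–7 hold the 1st Monday, 8–14 the 2nd, 15–21 the 3rd, 22–28 the 4th, 29–31 the 5th.
26 is in the range for the 4th.

4th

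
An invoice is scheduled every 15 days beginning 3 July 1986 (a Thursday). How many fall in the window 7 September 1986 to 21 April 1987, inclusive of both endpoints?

15

Occurrences land 15·i days after 3 July 1986 for i = 0, 1, 2, …
7 September 1986 is 66 days after the start; 66 ÷ 15 = 4 remainder 6; since the remainder is 6, round up to i = 5. First occurrence in the window: #6 on 16 September 1986 (5×15 = 75 days in).
21 April 1987 is 292 days after the start; 292 ÷ 15 = 19 remainder 7. Last occurrence in the window: #20 on 14 April 1987.
Occurrences #6 through #20: 15 in total.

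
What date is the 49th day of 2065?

Jan has 31 days (49 − 31 = 18 remain).
18 into Feb → Feb 18.

Feb 18, 2065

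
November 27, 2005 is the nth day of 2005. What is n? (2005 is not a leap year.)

331

Days in months before November: 31 + 28 + 31 + 30 + 31 + 30 + 31 + 31 + 30 + 31 = 304.
Plus 27 days into November → day 331.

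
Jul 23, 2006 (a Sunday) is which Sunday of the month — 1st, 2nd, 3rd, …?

4th

Day 23 falls in week ⌈23/7⌉ of the month.
Days 1–7 hold the 1st Sunday, 8–14 the 2nd, 15–21 the 3rd, 22–28 the 4th, 29–31 the 5th.
23 is in the range for the 4th.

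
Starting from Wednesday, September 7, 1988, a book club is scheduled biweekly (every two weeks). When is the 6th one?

The 6th occurrence is 5 intervals after the first: 5 × 14 = 70 days after September 7, 1988.
September has 30 days — 23 days to the end of September leaves 47.
October has 31 days (16 left).
16 days into November → November 16, 1988.

November 16, 1988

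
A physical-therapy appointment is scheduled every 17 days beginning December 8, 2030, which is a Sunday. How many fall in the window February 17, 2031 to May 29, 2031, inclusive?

Occurrences land 17·i days after December 8, 2030 for i = 0, 1, 2, …
February 17, 2031 is 71 days after the start; 71 ÷ 17 = 4 remainder 3; since the remainder is 3, round up to i = 5. First occurrence in the window: #6 on March 3, 2031 (5×17 = 85 days in).
May 29, 2031 is 172 days after the start; 172 ÷ 17 = 10 remainder 2. Last occurrence in the window: #11 on May 27, 2031.
Occurrences #6 through #11: 6 in total.

6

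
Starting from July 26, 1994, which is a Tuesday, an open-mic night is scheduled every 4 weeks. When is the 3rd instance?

The 3rd occurrence is 2 intervals after the first: 2 × 28 = 56 days after July 26, 1994.
July has 31 days — 5 days to the end of July leaves 51.
August has 31 days (20 left).
20 days into September → September 20, 1994.

September 20, 1994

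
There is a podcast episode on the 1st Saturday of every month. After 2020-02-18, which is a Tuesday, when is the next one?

2020-03-07

February 2020 starts on a Saturday, so its 1st Saturday is 2020-02-01.
That is not after 2020-02-18, so look at March 2020.
March 2020 starts on a Sunday, so its 1st Saturday is 2020-03-07 (6 days in).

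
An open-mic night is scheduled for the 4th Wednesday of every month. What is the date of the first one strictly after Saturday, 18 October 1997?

22 October 1997

October 1997 starts on a Wednesday; its first Wednesday is the 1st, so the 4th Wednesday is the 22nd — 22 October 1997.
22 October 1997 is after 18 October 1997, so that is the next one.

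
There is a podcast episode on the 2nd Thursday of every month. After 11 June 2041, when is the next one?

June 2041 starts on a Saturday; its first Thursday is the 6th, so the 2nd Thursday is the 13th — 13 June 2041.
13 June 2041 is after 11 June 2041, so that is the next one.

13 June 2041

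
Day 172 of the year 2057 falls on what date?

21 June 2057

January has 31 days (172 − 31 = 141 remain).
February has 28 days (141 − 28 = 113 remain).
March has 31 days (113 − 31 = 82 remain).
April has 30 days (82 − 30 = 52 remain).
May has 31 days (52 − 31 = 21 remain).
21 into June → June 21.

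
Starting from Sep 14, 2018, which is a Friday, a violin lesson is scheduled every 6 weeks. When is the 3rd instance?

The 3rd occurrence is 2 intervals after the first: 2 × 42 = 84 days after Sep 14, 2018.
Sep has 30 days — 16 days to the end of Sep leaves 68.
Oct has 31 days (37 left).
Nov has 30 days (7 left).
7 days into Dec → Dec 7, 2018.

Dec 7, 2018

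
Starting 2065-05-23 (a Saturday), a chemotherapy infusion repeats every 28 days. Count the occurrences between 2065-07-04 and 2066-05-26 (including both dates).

Occurrences land 28·i days after 2065-05-23 for i = 0, 1, 2, …
2065-07-04 is 42 days after the start; 42 ÷ 28 = 1 remainder 14; since the remainder is 14, round up to i = 2. First occurrence in the window: #3 on 2065-07-18 (2×28 = 56 days in).
2066-05-26 is 368 days after the start; 368 ÷ 28 = 13 remainder 4. Last occurrence in the window: #14 on 2066-05-22.
Occurrences #3 through #14: 12 in total.

12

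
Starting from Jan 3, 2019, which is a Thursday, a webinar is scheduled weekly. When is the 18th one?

The 18th occurrence is 17 intervals after the first: 17 × 7 = 119 days after Jan 3, 2019.
Jan has 31 days — 28 days to the end of Jan leaves 91.
Feb has 28 days (63 left).
Mar has 31 days (32 left).
Apr has 30 days (2 left).
2 days into May → May 2, 2019.

May 2, 2019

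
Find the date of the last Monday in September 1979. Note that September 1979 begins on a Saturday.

September 1979 begins on a Saturday, so the first Monday is September 3 (2 days later).
September 1979 has 30 days. Adding weeks: 3, 10, 17, 24 — the last one ≤ 30 is the 24th.

September 24, 1979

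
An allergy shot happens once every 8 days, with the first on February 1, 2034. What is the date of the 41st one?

The 41st occurrence is 40 intervals after the first: 40 × 8 = 320 days after February 1, 2034.
February has 28 days — 27 days to the end of February leaves 293.
March has 31 days (262 left).
April has 30 days (232 left).
May has 31 days (201 left).
June has 30 days (171 left).
July has 31 days (140 left).
August has 31 days (109 left).
September has 30 days (79 left).
October has 31 days (48 left).
November has 30 days (18 left).
18 days into December → December 18, 2034.

December 18, 2034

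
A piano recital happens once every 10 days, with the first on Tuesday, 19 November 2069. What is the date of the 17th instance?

28 April 2070

The 17th occurrence is 16 intervals after the first: 16 × 10 = 160 days after 19 November 2069.
November has 30 days — 11 days to the end of November leaves 149.
December has 31 days (118 left).
January has 31 days (87 left).
February has 28 days (59 left).
March has 31 days (28 left).
28 days into April → 28 April 2070.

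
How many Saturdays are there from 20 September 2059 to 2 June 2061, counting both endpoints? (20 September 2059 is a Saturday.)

89

20 September 2059 is a Saturday; the first Saturday on or after it is 20 September 2059.
From 20 September 2059 to 2 June 2061: 102 + 366 + 153 = 621 days (rest of 2059, 2060, to 2 June 2061 in 2061).
621 ÷ 7 = 88 full weeks with remainder 5, so 88 more Saturdays after the first → 89.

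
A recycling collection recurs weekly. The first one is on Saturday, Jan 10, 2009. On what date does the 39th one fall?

Oct 3, 2009

The 39th occurrence is 38 intervals after the first: 38 × 7 = 266 days after Jan 10, 2009.
Jan has 31 days — 21 days to the end of Jan leaves 245.
Feb has 28 days (217 left).
Mar has 31 days (186 left).
Apr has 30 days (156 left).
May has 31 days (125 left).
Jun has 30 days (95 left).
Jul has 31 days (64 left).
Aug has 31 days (33 left).
Sep has 30 days (3 left).
3 days into Oct → Oct 3, 2009.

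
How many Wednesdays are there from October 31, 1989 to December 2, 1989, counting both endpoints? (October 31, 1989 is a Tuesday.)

October 31, 1989 is a Tuesday; the first Wednesday on or after it is November 1, 1989 (1 day later).
From November 1, 1989 to December 2, 1989: 29 + 2 = 31 days (rest of November, December).
31 ÷ 7 = 4 full weeks with remainder 3, so 4 more Wednesdays after the first → 5.

5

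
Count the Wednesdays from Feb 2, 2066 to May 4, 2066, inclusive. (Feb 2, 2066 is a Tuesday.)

13

Feb 2, 2066 is a Tuesday; the first Wednesday on or after it is Feb 3, 2066 (1 day later).
From Feb 3, 2066 to May 4, 2066: 25 + 31 + 30 + 4 = 90 days (rest of Feb, Mar, Apr, May).
90 ÷ 7 = 12 full weeks with remainder 6, so 12 more Wednesdays after the first → 13.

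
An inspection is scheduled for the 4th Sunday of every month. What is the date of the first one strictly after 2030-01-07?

January 2030 starts on a Tuesday; its first Sunday is the 6th, so the 4th Sunday is the 27th — 2030-01-27.
2030-01-27 is after 2030-01-07, so that is the next one.

2030-01-27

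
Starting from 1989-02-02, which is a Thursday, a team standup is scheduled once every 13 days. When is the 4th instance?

1989-03-13

The 4th occurrence is 3 intervals after the first: 3 × 13 = 39 days after 1989-02-02.
February has 28 days — 26 days to the end of February leaves 13.
13 days into March → 1989-03-13.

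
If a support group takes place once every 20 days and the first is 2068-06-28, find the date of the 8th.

2068-11-15

The 8th occurrence is 7 intervals after the first: 7 × 20 = 140 days after 2068-06-28.
June has 30 days — 2 days to the end of June leaves 138.
July has 31 days (107 left).
August has 31 days (76 left).
September has 30 days (46 left).
October has 31 days (15 left).
15 days into November → 2068-11-15.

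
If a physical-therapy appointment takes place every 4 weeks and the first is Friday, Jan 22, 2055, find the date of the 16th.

The 16th occurrence is 15 intervals after the first: 15 × 28 = 420 days after Jan 22, 2055.
Jan has 31 days — 9 days to the end of Jan leaves 411.
From end of Jan to end of 2055 is 334 days (77 left).
Jan has 31 days (46 left).
Feb has 29 days (17 left).
17 days into Mar → Mar 17, 2056.

Mar 17, 2056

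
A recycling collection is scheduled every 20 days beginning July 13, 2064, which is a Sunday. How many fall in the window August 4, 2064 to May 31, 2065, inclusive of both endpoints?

Occurrences land 20·i days after July 13, 2064 for i = 0, 1, 2, …
August 4, 2064 is 22 days after the start; 22 ÷ 20 = 1 remainder 2; since the remainder is 2, round up to i = 2. First occurrence in the window: #3 on August 22, 2064 (2×20 = 40 days in).
May 31, 2065 is 322 days after the start; 322 ÷ 20 = 16 remainder 2. Last occurrence in the window: #17 on May 29, 2065.
Occurrences #3 through #17: 15 in total.

15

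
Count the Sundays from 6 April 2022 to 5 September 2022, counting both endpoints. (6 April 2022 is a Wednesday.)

22

6 April 2022 is a Wednesday; the first Sunday on or after it is 10 April 2022 (4 days later).
From 10 April 2022 to 5 September 2022: 20 + 31 + 30 + 31 + 31 + 5 = 148 days (rest of April, May, June, July, August, September).
148 ÷ 7 = 21 full weeks with remainder 1, so 21 more Sundays after the first → 22.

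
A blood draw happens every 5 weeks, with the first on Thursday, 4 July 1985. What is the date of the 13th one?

28 August 1986

The 13th occurrence is 12 intervals after the first: 12 × 35 = 420 days after 4 July 1985.
July has 31 days — 27 days to the end of July leaves 393.
August has 31 days (362 left).
September has 30 days (332 left).
October has 31 days (301 left).
November has 30 days (271 left).
December has 31 days (240 left).
January has 31 days (209 left).
February has 28 days (181 left).
March has 31 days (150 left).
April has 30 days (120 left).
May has 31 days (89 left).
June has 30 days (59 left).
July has 31 days (28 left).
28 days into August → 28 August 1986.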